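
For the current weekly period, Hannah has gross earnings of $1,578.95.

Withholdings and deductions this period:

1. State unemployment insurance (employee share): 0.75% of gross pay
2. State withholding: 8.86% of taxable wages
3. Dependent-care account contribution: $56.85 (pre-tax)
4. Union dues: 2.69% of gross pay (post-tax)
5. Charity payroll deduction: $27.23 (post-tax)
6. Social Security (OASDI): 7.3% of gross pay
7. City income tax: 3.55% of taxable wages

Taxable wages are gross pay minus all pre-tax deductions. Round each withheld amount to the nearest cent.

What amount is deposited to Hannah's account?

Dependent-care account contribution: $56.85
Taxable wages = $1,578.95 − $56.85 = $1,522.10
State withholding: $1,522.10 × 0.0886 = $134.86
City income tax: $1,522.10 × 0.0355 = $54.03
State unemployment insurance (employee share): $1,578.95 × 0.0075 = $11.84
Social Security (OASDI): $1,578.95 × 0.073 = $115.26
Union dues: $1,578.95 × 0.0269 = $42.47
Charity payroll deduction: $27.23
Total deductions = $56.85 + $134.86 + $54.03 + $11.84 + $115.26 + $42.47 + $27.23 = $442.54
Net pay = $1,578.95 − $442.54 = $1,136.41

$1,136.41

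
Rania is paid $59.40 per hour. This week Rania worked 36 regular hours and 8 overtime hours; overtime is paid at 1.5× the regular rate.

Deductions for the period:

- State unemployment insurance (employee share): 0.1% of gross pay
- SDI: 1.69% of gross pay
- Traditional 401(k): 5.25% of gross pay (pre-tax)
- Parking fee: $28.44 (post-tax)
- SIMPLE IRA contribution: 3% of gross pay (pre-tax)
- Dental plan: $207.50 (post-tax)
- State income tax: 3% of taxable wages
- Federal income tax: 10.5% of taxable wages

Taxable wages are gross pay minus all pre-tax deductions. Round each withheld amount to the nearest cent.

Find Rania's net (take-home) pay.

$1975.83

Regular pay: 36 × $59.40 = $2138.40
Overtime pay: 8 × $59.40 × 1.5 = $712.80
Gross pay = $2138.40 + $712.80 = $2851.20
SIMPLE IRA contribution: $2851.20 × 0.03 = $85.54
Traditional 401(k): $2851.20 × 0.0525 = $149.69
Pre-tax total = $85.54 + $149.69 = $235.23
Taxable wages = $2851.20 − $235.23 = $2615.97
Federal income tax: $2615.97 × 0.105 = $274.68
State income tax: $2615.97 × 0.03 = $78.48
State unemployment insurance (employee share): $2851.20 × 0.001 = $2.85
SDI: $2851.20 × 0.0169 = $48.19
Dental plan: $207.50
Parking fee: $28.44
Total deductions = $85.54 + $149.69 + $274.68 + $78.48 + $2.85 + $48.19 + $207.50 + $28.44 = $875.37
Net pay = $2851.20 − $875.37 = $1975.83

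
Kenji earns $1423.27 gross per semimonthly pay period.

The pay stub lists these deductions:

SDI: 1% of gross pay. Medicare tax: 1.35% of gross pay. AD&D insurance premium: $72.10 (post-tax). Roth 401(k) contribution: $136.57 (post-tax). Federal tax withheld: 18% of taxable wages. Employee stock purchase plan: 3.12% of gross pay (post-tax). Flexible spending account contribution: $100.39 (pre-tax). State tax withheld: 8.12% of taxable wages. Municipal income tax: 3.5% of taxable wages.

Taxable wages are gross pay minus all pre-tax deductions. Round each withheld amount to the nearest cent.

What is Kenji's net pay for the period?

$644.52

Flexible spending account contribution: $100.39
Taxable wages = $1423.27 − $100.39 = $1322.88
Municipal income tax: $1322.88 × 0.035 = $46.30
Federal tax withheld: $1322.88 × 0.18 = $238.12
State tax withheld: $1322.88 × 0.0812 = $107.42
Medicare tax: $1423.27 × 0.0135 = $19.21
SDI: $1423.27 × 0.01 = $14.23
Roth 401(k) contribution: $136.57
Employee stock purchase plan: $1423.27 × 0.0312 = $44.41
AD&D insurance premium: $72.10
Total deductions = $100.39 + $46.30 + $238.12 + $107.42 + $19.21 + $14.23 + $136.57 + $44.41 + $72.10 = $778.75
Net pay = $1423.27 − $778.75 = $644.52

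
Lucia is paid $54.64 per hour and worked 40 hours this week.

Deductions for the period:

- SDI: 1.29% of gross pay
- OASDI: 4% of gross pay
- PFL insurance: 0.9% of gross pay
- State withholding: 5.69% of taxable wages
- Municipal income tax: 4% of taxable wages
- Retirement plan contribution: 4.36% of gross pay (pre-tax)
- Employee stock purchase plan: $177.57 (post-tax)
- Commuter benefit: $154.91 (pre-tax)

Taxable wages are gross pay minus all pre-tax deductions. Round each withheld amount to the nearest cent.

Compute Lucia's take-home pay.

$1,435.01

Gross pay: 40 × $54.64 = $2,185.60
Commuter benefit: $154.91
Retirement plan contribution: $2,185.60 × 0.0436 = $95.29
Pre-tax total = $154.91 + $95.29 = $250.20
Taxable wages = $2,185.60 − $250.20 = $1,935.40
State withholding: $1,935.40 × 0.0569 = $110.12
Municipal income tax: $1,935.40 × 0.04 = $77.42
PFL insurance: $2,185.60 × 0.009 = $19.67
OASDI: $2,185.60 × 0.04 = $87.42
SDI: $2,185.60 × 0.0129 = $28.19
Employee stock purchase plan: $177.57
Total deductions = $154.91 + $95.29 + $110.12 + $77.42 + $19.67 + $87.42 + $28.19 + $177.57 = $750.59
Net pay = $2,185.60 − $750.59 = $1,435.01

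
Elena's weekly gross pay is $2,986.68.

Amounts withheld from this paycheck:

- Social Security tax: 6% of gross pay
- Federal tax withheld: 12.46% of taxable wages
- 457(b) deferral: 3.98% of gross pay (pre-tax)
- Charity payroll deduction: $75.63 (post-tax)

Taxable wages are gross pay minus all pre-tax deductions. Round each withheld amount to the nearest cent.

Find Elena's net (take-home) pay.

$2,255.65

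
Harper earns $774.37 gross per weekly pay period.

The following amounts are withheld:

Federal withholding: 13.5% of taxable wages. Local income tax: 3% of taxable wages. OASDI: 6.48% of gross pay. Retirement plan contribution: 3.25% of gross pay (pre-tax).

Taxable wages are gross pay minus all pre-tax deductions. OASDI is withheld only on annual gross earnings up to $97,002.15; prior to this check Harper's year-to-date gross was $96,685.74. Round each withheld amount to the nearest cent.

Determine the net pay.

$605.08

Retirement plan contribution: $774.37 × 0.0325 = $25.17
Taxable wages = $774.37 − $25.17 = $749.20
Federal withholding: $749.20 × 0.135 = $101.14
Local income tax: $749.20 × 0.03 = $22.48
OASDI: only $97,002.15 − $96,685.74 = $316.41 of this check is subject → $316.41 × 0.0648 = $20.50
Total deductions = $25.17 + $101.14 + $22.48 + $20.50 = $169.29
Net pay = $774.37 − $169.29 = $605.08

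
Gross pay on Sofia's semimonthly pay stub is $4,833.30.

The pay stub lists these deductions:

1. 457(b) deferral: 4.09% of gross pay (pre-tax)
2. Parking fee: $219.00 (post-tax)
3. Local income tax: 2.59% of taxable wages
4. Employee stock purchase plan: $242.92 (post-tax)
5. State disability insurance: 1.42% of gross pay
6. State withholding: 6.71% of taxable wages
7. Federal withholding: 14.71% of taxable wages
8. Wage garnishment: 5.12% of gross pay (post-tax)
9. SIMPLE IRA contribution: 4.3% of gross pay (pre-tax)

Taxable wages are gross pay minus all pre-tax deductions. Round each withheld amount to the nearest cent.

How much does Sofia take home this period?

457(b) deferral: $4,833.30 × 0.0409 = $197.68
SIMPLE IRA contribution: $4,833.30 × 0.043 = $207.83
Pre-tax total = $197.68 + $207.83 = $405.51
Taxable wages = $4,833.30 − $405.51 = $4,427.79
Local income tax: $4,427.79 × 0.0259 = $114.68
Federal withholding: $4,427.79 × 0.1471 = $651.33
State withholding: $4,427.79 × 0.0671 = $297.10
State disability insurance: $4,833.30 × 0.0142 = $68.63
Wage garnishment: $4,833.30 × 0.0512 = $247.46
Employee stock purchase plan: $242.92
Parking fee: $219.00
Total deductions = $197.68 + $207.83 + $114.68 + $651.33 + $297.10 + $68.63 + $247.46 + $242.92 + $219.00 = $2,246.63
Net pay = $4,833.30 − $2,246.63 = $2,586.67

$2,586.67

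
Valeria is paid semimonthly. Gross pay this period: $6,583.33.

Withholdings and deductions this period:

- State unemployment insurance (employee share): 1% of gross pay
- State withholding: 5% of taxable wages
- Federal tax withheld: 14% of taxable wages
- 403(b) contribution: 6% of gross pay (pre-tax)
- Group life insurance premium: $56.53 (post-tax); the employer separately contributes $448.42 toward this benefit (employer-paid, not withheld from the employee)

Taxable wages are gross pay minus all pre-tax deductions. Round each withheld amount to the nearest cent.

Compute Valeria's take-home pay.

$4,890.18

403(b) contribution: $6,583.33 × 0.06 = $395.00
Taxable wages = $6,583.33 − $395.00 = $6,188.33
Federal tax withheld: $6,188.33 × 0.14 = $866.37
State withholding: $6,188.33 × 0.05 = $309.42
State unemployment insurance (employee share): $6,583.33 × 0.01 = $65.83
Group life insurance premium: $56.53
(Employer's $448.42 toward group life insurance premium is not withheld from the employee.)
Total deductions = $395.00 + $866.37 + $309.42 + $65.83 + $56.53 = $1,693.15
Net pay = $6,583.33 − $1,693.15 = $4,890.18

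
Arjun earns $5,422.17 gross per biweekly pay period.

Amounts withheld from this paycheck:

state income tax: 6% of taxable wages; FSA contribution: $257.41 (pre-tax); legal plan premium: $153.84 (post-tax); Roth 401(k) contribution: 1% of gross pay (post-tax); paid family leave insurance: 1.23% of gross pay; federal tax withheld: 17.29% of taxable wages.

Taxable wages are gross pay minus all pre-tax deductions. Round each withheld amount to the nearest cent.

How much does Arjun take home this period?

$3,687.13

FSA contribution: $257.41
Taxable wages = $5,422.17 − $257.41 = $5,164.76
Federal tax withheld: $5,164.76 × 0.1729 = $892.99
State income tax: $5,164.76 × 0.06 = $309.89
Paid family leave insurance: $5,422.17 × 0.0123 = $66.69
Roth 401(k) contribution: $5,422.17 × 0.01 = $54.22
Legal plan premium: $153.84
Total deductions = $257.41 + $892.99 + $309.89 + $66.69 + $54.22 + $153.84 = $1,735.04
Net pay = $5,422.17 − $1,735.04 = $3,687.13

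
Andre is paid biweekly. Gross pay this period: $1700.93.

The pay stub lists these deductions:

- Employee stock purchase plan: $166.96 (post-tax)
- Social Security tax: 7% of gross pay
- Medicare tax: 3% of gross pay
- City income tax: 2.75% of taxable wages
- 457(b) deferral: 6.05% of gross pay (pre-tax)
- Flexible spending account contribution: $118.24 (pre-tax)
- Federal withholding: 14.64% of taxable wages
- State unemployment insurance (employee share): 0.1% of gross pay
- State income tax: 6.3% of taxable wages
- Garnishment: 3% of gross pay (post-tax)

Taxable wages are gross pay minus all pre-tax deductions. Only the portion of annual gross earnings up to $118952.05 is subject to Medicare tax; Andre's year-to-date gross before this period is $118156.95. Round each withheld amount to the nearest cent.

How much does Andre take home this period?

$766.61

Flexible spending account contribution: $118.24
457(b) deferral: $1700.93 × 0.0605 = $102.91
Pre-tax total = $118.24 + $102.91 = $221.15
Taxable wages = $1700.93 − $221.15 = $1479.78
State income tax: $1479.78 × 0.063 = $93.23
City income tax: $1479.78 × 0.0275 = $40.69
Federal withholding: $1479.78 × 0.1464 = $216.64
Social Security tax: $1700.93 × 0.07 = $119.07
State unemployment insurance (employee share): $1700.93 × 0.001 = $1.70
Medicare tax: only $118952.05 − $118156.95 = $795.10 of this check is subject → $795.10 × 0.03 = $23.85
Garnishment: $1700.93 × 0.03 = $51.03
Employee stock purchase plan: $166.96
Total deductions = $118.24 + $102.91 + $93.23 + $40.69 + $216.64 + $119.07 + $1.70 + $23.85 + $51.03 + $166.96 = $934.32
Net pay = $1700.93 − $934.32 = $766.61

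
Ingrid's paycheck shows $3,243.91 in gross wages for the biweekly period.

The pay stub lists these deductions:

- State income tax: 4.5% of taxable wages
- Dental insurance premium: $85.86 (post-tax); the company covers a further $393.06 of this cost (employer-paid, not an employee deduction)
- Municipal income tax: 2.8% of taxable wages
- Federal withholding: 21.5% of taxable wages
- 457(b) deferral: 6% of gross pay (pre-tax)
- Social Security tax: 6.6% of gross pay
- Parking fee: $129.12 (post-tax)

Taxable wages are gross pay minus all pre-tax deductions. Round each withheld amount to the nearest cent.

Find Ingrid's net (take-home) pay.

$1,742.00

457(b) deferral: $3,243.91 × 0.06 = $194.63
Taxable wages = $3,243.91 − $194.63 = $3,049.28
Municipal income tax: $3,049.28 × 0.028 = $85.38
Federal withholding: $3,049.28 × 0.215 = $655.60
State income tax: $3,049.28 × 0.045 = $137.22
Social Security tax: $3,243.91 × 0.066 = $214.10
Dental insurance premium: $85.86
Parking fee: $129.12
(Employer's $393.06 toward dental insurance premium is not withheld from the employee.)
Total deductions = $194.63 + $85.38 + $655.60 + $137.22 + $214.10 + $85.86 + $129.12 = $1,501.91
Net pay = $3,243.91 − $1,501.91 = $1,742.00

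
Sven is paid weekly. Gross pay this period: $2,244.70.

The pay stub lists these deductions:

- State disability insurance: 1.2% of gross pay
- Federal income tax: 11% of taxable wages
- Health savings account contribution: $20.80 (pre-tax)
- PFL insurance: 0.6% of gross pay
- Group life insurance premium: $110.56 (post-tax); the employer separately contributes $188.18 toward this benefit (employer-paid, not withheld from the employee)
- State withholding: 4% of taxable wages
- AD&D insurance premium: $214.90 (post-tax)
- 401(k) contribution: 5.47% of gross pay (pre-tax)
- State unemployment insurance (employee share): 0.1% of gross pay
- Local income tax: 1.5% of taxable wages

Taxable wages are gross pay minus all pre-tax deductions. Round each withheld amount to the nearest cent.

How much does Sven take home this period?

401(k) contribution: $2,244.70 × 0.0547 = $122.79
Health savings account contribution: $20.80
Pre-tax total = $122.79 + $20.80 = $143.59
Taxable wages = $2,244.70 − $143.59 = $2,101.11
Federal income tax: $2,101.11 × 0.11 = $231.12
State withholding: $2,101.11 × 0.04 = $84.04
Local income tax: $2,101.11 × 0.015 = $31.52
State disability insurance: $2,244.70 × 0.012 = $26.94
PFL insurance: $2,244.70 × 0.006 = $13.47
State unemployment insurance (employee share): $2,244.70 × 0.001 = $2.24
Group life insurance premium: $110.56
AD&D insurance premium: $214.90
(Employer's $188.18 toward group life insurance premium is not withheld from the employee.)
Total deductions = $122.79 + $20.80 + $231.12 + $84.04 + $31.52 + $26.94 + $13.47 + $2.24 + $110.56 + $214.90 = $858.38
Net pay = $2,244.70 − $858.38 = $1,386.32

$1,386.32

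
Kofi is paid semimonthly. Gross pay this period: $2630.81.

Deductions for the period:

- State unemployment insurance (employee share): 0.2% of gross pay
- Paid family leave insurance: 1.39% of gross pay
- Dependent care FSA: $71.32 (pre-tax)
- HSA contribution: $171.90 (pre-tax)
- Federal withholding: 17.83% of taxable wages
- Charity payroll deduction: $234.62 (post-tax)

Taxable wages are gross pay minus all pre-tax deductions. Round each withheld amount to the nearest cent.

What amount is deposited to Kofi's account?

Dependent care FSA: $71.32
HSA contribution: $171.90
Pre-tax total = $71.32 + $171.90 = $243.22
Taxable wages = $2630.81 − $243.22 = $2387.59
Federal withholding: $2387.59 × 0.1783 = $425.71
State unemployment insurance (employee share): $2630.81 × 0.002 = $5.26
Paid family leave insurance: $2630.81 × 0.0139 = $36.57
Charity payroll deduction: $234.62
Total deductions = $71.32 + $171.90 + $425.71 + $5.26 + $36.57 + $234.62 = $945.38
Net pay = $2630.81 − $945.38 = $1685.43

$1685.43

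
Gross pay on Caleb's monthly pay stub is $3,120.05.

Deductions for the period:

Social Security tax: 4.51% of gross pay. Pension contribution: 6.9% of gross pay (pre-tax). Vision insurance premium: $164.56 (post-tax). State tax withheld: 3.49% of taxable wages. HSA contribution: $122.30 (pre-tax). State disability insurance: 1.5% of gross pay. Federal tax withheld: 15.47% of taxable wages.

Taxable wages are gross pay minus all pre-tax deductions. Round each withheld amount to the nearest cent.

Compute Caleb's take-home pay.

$1,902.84

Pension contribution: $3,120.05 × 0.069 = $215.28
HSA contribution: $122.30
Pre-tax total = $215.28 + $122.30 = $337.58
Taxable wages = $3,120.05 − $337.58 = $2,782.47
State tax withheld: $2,782.47 × 0.0349 = $97.11
Federal tax withheld: $2,782.47 × 0.1547 = $430.45
State disability insurance: $3,120.05 × 0.015 = $46.80
Social Security tax: $3,120.05 × 0.0451 = $140.71
Vision insurance premium: $164.56
Total deductions = $215.28 + $122.30 + $97.11 + $430.45 + $46.80 + $140.71 + $164.56 = $1,217.21
Net pay = $3,120.05 − $1,217.21 = $1,902.84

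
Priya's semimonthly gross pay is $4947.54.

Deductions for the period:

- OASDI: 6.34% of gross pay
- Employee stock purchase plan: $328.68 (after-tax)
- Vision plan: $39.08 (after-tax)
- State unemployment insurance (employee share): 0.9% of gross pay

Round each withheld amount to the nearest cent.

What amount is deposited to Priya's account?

$4221.58

OASDI: $4947.54 × 0.0634 = $313.67
State unemployment insurance (employee share): $4947.54 × 0.009 = $44.53
Employee stock purchase plan: $328.68
Vision plan: $39.08
Total deductions = $313.67 + $44.53 + $328.68 + $39.08 = $725.96
Net pay = $4947.54 − $725.96 = $4221.58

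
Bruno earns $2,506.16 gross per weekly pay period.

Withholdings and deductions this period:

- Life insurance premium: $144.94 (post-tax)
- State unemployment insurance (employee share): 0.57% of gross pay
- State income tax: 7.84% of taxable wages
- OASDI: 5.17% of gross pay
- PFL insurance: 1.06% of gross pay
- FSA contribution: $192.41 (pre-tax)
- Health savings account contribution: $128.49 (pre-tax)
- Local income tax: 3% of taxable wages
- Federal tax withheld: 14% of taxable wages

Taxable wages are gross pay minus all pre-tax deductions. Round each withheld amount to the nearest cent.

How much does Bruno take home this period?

$1,327.07

Health savings account contribution: $128.49
FSA contribution: $192.41
Pre-tax total = $128.49 + $192.41 = $320.90
Taxable wages = $2,506.16 − $320.90 = $2,185.26
Federal tax withheld: $2,185.26 × 0.14 = $305.94
State income tax: $2,185.26 × 0.0784 = $171.32
Local income tax: $2,185.26 × 0.03 = $65.56
State unemployment insurance (employee share): $2,506.16 × 0.0057 = $14.29
PFL insurance: $2,506.16 × 0.0106 = $26.57
OASDI: $2,506.16 × 0.0517 = $129.57
Life insurance premium: $144.94
Total deductions = $128.49 + $192.41 + $305.94 + $171.32 + $65.56 + $14.29 + $26.57 + $129.57 + $144.94 = $1,179.09
Net pay = $2,506.16 − $1,179.09 = $1,327.07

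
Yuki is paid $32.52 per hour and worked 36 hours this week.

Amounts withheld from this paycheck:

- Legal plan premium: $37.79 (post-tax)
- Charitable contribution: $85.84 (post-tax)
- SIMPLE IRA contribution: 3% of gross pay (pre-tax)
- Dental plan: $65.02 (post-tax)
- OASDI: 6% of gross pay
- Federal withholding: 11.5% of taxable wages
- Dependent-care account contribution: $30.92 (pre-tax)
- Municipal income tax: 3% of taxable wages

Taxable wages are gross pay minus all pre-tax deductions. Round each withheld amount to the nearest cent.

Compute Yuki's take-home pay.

Gross pay: 36 × $32.52 = $1170.72
Dependent-care account contribution: $30.92
SIMPLE IRA contribution: $1170.72 × 0.03 = $35.12
Pre-tax total = $30.92 + $35.12 = $66.04
Taxable wages = $1170.72 − $66.04 = $1104.68
Federal withholding: $1104.68 × 0.115 = $127.04
Municipal income tax: $1104.68 × 0.03 = $33.14
OASDI: $1170.72 × 0.06 = $70.24
Legal plan premium: $37.79
Dental plan: $65.02
Charitable contribution: $85.84
Total deductions = $30.92 + $35.12 + $127.04 + $33.14 + $70.24 + $37.79 + $65.02 + $85.84 = $485.11
Net pay = $1170.72 − $485.11 = $685.61

$685.61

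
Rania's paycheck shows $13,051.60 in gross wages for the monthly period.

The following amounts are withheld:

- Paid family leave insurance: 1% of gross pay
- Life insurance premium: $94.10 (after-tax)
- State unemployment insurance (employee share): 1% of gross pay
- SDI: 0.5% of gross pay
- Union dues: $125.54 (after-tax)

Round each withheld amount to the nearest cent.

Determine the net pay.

$12,505.66

State unemployment insurance (employee share): $13,051.60 × 0.01 = $130.52
SDI: $13,051.60 × 0.005 = $65.26
Paid family leave insurance: $13,051.60 × 0.01 = $130.52
Union dues: $125.54
Life insurance premium: $94.10
Total deductions = $130.52 + $65.26 + $130.52 + $125.54 + $94.10 = $545.94
Net pay = $13,051.60 − $545.94 = $12,505.66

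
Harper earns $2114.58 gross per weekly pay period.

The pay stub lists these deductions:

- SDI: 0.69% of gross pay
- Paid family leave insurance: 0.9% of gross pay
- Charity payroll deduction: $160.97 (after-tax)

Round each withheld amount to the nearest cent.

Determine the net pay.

$1919.99

Paid family leave insurance: $2114.58 × 0.009 = $19.03
SDI: $2114.58 × 0.0069 = $14.59
Charity payroll deduction: $160.97
Total deductions = $19.03 + $14.59 + $160.97 = $194.59
Net pay = $2114.58 − $194.59 = $1919.99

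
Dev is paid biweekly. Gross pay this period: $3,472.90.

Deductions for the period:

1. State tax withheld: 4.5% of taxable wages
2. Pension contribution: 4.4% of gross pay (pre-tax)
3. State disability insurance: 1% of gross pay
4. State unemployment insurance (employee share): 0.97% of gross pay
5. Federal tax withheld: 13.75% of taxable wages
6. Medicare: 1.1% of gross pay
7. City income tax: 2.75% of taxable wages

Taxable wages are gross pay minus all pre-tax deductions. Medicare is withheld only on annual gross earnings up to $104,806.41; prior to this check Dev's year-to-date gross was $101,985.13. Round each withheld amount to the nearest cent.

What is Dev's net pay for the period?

$2,523.43

Pension contribution: $3,472.90 × 0.044 = $152.81
Taxable wages = $3,472.90 − $152.81 = $3,320.09
State tax withheld: $3,320.09 × 0.045 = $149.40
City income tax: $3,320.09 × 0.0275 = $91.30
Federal tax withheld: $3,320.09 × 0.1375 = $456.51
Medicare: only $104,806.41 − $101,985.13 = $2,821.28 of this check is subject → $2,821.28 × 0.011 = $31.03
State disability insurance: $3,472.90 × 0.01 = $34.73
State unemployment insurance (employee share): $3,472.90 × 0.0097 = $33.69
Total deductions = $152.81 + $149.40 + $91.30 + $456.51 + $31.03 + $34.73 + $33.69 = $949.47
Net pay = $3,472.90 − $949.47 = $2,523.43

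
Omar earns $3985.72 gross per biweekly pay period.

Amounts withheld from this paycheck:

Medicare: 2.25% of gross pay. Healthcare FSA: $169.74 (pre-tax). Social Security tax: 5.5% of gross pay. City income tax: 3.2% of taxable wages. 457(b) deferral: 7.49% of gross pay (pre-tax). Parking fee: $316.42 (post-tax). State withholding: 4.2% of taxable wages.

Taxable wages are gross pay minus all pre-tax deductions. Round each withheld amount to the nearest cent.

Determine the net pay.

$2631.85

457(b) deferral: $3985.72 × 0.0749 = $298.53
Healthcare FSA: $169.74
Pre-tax total = $298.53 + $169.74 = $468.27
Taxable wages = $3985.72 − $468.27 = $3517.45
City income tax: $3517.45 × 0.032 = $112.56
State withholding: $3517.45 × 0.042 = $147.73
Medicare: $3985.72 × 0.0225 = $89.68
Social Security tax: $3985.72 × 0.055 = $219.21
Parking fee: $316.42
Total deductions = $298.53 + $169.74 + $112.56 + $147.73 + $89.68 + $219.21 + $316.42 = $1353.87
Net pay = $3985.72 − $1353.87 = $2631.85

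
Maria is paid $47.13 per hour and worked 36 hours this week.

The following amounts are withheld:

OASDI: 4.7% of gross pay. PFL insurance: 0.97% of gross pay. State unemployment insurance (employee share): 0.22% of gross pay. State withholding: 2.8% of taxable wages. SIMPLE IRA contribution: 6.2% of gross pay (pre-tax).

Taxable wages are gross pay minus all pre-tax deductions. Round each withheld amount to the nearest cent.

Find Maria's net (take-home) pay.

Gross pay: 36 × $47.13 = $1696.68
SIMPLE IRA contribution: $1696.68 × 0.062 = $105.19
Taxable wages = $1696.68 − $105.19 = $1591.49
State withholding: $1591.49 × 0.028 = $44.56
State unemployment insurance (employee share): $1696.68 × 0.0022 = $3.73
PFL insurance: $1696.68 × 0.0097 = $16.46
OASDI: $1696.68 × 0.047 = $79.74
Total deductions = $105.19 + $44.56 + $3.73 + $16.46 + $79.74 = $249.68
Net pay = $1696.68 − $249.68 = $1447.00

$1447.00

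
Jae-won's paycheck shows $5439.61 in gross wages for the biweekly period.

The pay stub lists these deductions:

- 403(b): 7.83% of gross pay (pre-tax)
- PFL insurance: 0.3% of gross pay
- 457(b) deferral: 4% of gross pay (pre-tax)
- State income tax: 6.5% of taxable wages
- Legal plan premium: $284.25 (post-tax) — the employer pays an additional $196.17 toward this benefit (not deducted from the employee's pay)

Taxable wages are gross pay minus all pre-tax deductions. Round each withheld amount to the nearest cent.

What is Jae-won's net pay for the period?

$4183.79

403(b): $5439.61 × 0.0783 = $425.92
457(b) deferral: $5439.61 × 0.04 = $217.58
Pre-tax total = $425.92 + $217.58 = $643.50
Taxable wages = $5439.61 − $643.50 = $4796.11
State income tax: $4796.11 × 0.065 = $311.75
PFL insurance: $5439.61 × 0.003 = $16.32
Legal plan premium: $284.25
(Employer's $196.17 toward legal plan premium is not withheld from the employee.)
Total deductions = $425.92 + $217.58 + $311.75 + $16.32 + $284.25 = $1255.82
Net pay = $5439.61 − $1255.82 = $4183.79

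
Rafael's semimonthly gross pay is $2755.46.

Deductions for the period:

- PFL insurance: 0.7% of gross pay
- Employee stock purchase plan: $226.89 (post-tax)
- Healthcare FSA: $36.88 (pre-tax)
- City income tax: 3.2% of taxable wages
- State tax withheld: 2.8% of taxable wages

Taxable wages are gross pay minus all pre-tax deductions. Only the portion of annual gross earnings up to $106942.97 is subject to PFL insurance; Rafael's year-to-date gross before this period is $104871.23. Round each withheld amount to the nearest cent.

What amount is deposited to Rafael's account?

$2314.08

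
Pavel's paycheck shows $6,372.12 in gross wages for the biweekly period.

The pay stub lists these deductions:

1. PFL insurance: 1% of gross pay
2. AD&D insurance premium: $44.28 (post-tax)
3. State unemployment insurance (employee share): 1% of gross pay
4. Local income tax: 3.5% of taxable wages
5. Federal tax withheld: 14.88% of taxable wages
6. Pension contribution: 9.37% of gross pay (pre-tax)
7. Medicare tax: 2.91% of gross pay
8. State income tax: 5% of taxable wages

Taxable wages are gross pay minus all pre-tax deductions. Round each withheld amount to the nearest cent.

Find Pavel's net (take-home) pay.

$4,067.69

Pension contribution: $6,372.12 × 0.0937 = $597.07
Taxable wages = $6,372.12 − $597.07 = $5,775.05
Local income tax: $5,775.05 × 0.035 = $202.13
State income tax: $5,775.05 × 0.05 = $288.75
Federal tax withheld: $5,775.05 × 0.1488 = $859.33
State unemployment insurance (employee share): $6,372.12 × 0.01 = $63.72
PFL insurance: $6,372.12 × 0.01 = $63.72
Medicare tax: $6,372.12 × 0.0291 = $185.43
AD&D insurance premium: $44.28
Total deductions = $597.07 + $202.13 + $288.75 + $859.33 + $63.72 + $63.72 + $185.43 + $44.28 = $2,304.43
Net pay = $6,372.12 − $2,304.43 = $4,067.69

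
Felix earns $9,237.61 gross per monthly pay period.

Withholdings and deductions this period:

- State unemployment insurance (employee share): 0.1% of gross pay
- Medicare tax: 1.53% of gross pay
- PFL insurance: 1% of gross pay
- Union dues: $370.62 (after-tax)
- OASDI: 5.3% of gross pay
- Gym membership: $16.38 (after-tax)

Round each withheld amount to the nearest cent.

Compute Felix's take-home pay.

PFL insurance: $9,237.61 × 0.01 = $92.38
State unemployment insurance (employee share): $9,237.61 × 0.001 = $9.24
Medicare tax: $9,237.61 × 0.0153 = $141.34
OASDI: $9,237.61 × 0.053 = $489.59
Union dues: $370.62
Gym membership: $16.38
Total deductions = $92.38 + $9.24 + $141.34 + $489.59 + $370.62 + $16.38 = $1,119.55
Net pay = $9,237.61 − $1,119.55 = $8,118.06

$8,118.06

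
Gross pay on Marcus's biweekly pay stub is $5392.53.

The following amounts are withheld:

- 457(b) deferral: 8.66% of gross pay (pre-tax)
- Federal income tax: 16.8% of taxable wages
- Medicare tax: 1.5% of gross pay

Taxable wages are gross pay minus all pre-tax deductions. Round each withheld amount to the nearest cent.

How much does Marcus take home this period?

457(b) deferral: $5392.53 × 0.0866 = $466.99
Taxable wages = $5392.53 − $466.99 = $4925.54
Federal income tax: $4925.54 × 0.168 = $827.49
Medicare tax: $5392.53 × 0.015 = $80.89
Total deductions = $466.99 + $827.49 + $80.89 = $1375.37
Net pay = $5392.53 − $1375.37 = $4017.16

$4017.16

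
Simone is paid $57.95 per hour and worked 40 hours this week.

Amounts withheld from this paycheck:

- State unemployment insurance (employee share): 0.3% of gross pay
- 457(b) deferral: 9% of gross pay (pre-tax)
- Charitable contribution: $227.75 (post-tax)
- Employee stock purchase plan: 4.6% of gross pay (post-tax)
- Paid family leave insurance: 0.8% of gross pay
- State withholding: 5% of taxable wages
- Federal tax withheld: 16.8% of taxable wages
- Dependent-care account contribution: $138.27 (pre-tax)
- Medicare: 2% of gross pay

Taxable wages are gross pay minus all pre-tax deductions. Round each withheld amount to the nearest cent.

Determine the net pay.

$1,135.17

Gross pay: 40 × $57.95 = $2,318.00
Dependent-care account contribution: $138.27
457(b) deferral: $2,318.00 × 0.09 = $208.62
Pre-tax total = $138.27 + $208.62 = $346.89
Taxable wages = $2,318.00 − $346.89 = $1,971.11
Federal tax withheld: $1,971.11 × 0.168 = $331.15
State withholding: $1,971.11 × 0.05 = $98.56
Medicare: $2,318.00 × 0.02 = $46.36
State unemployment insurance (employee share): $2,318.00 × 0.003 = $6.95
Paid family leave insurance: $2,318.00 × 0.008 = $18.54
Charitable contribution: $227.75
Employee stock purchase plan: $2,318.00 × 0.046 = $106.63
Total deductions = $138.27 + $208.62 + $331.15 + $98.56 + $46.36 + $6.95 + $18.54 + $227.75 + $106.63 = $1,182.83
Net pay = $2,318.00 − $1,182.83 = $1,135.17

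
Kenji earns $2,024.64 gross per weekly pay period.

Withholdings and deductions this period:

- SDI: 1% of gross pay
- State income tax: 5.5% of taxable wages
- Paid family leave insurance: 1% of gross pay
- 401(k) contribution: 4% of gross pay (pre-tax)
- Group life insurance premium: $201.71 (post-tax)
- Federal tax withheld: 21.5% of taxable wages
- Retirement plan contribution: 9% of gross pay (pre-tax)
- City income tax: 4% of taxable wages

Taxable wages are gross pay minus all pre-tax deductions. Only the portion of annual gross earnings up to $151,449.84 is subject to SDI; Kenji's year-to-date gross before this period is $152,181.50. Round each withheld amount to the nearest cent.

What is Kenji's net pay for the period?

$993.42

401(k) contribution: $2,024.64 × 0.04 = $80.99
Retirement plan contribution: $2,024.64 × 0.09 = $182.22
Pre-tax total = $80.99 + $182.22 = $263.21
Taxable wages = $2,024.64 − $263.21 = $1,761.43
State income tax: $1,761.43 × 0.055 = $96.88
Federal tax withheld: $1,761.43 × 0.215 = $378.71
City income tax: $1,761.43 × 0.04 = $70.46
SDI: annual cap $151,449.84 already reached (YTD $152,181.50), so $0.00
Paid family leave insurance: $2,024.64 × 0.01 = $20.25
Group life insurance premium: $201.71
Total deductions = $80.99 + $182.22 + $96.88 + $378.71 + $70.46 + $0.00 + $20.25 + $201.71 = $1,031.22
Net pay = $2,024.64 − $1,031.22 = $993.42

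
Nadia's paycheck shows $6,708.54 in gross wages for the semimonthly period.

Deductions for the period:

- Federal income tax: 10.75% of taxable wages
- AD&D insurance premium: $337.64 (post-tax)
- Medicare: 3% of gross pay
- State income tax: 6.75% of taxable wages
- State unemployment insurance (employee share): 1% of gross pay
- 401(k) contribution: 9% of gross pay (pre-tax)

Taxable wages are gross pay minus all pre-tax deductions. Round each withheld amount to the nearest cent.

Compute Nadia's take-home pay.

$4,430.45

401(k) contribution: $6,708.54 × 0.09 = $603.77
Taxable wages = $6,708.54 − $603.77 = $6,104.77
Federal income tax: $6,104.77 × 0.1075 = $656.26
State income tax: $6,104.77 × 0.0675 = $412.07
Medicare: $6,708.54 × 0.03 = $201.26
State unemployment insurance (employee share): $6,708.54 × 0.01 = $67.09
AD&D insurance premium: $337.64
Total deductions = $603.77 + $656.26 + $412.07 + $201.26 + $67.09 + $337.64 = $2,278.09
Net pay = $6,708.54 − $2,278.09 = $4,430.45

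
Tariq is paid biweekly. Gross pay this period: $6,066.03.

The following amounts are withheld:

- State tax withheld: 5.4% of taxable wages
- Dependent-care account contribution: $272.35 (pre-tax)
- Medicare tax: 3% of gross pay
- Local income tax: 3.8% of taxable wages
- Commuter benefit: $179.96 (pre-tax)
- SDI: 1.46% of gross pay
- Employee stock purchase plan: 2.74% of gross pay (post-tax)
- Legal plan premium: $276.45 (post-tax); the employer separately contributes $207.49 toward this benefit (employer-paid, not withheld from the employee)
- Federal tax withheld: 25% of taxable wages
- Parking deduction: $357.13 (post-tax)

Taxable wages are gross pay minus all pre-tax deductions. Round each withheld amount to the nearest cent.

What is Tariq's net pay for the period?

Dependent-care account contribution: $272.35
Commuter benefit: $179.96
Pre-tax total = $272.35 + $179.96 = $452.31
Taxable wages = $6,066.03 − $452.31 = $5,613.72
Federal tax withheld: $5,613.72 × 0.25 = $1,403.43
Local income tax: $5,613.72 × 0.038 = $213.32
State tax withheld: $5,613.72 × 0.054 = $303.14
Medicare tax: $6,066.03 × 0.03 = $181.98
SDI: $6,066.03 × 0.0146 = $88.56
Parking deduction: $357.13
Employee stock purchase plan: $6,066.03 × 0.0274 = $166.21
Legal plan premium: $276.45
(Employer's $207.49 toward legal plan premium is not withheld from the employee.)
Total deductions = $272.35 + $179.96 + $1,403.43 + $213.32 + $303.14 + $181.98 + $88.56 + $357.13 + $166.21 + $276.45 = $3,442.53
Net pay = $6,066.03 − $3,442.53 = $2,623.50

$2,623.50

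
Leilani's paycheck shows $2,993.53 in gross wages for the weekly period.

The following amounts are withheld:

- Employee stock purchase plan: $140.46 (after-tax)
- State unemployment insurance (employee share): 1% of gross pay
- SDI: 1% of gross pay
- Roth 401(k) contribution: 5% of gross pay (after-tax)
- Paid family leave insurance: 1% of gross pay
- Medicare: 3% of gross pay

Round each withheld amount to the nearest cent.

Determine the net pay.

Medicare: $2,993.53 × 0.03 = $89.81
SDI: $2,993.53 × 0.01 = $29.94
Paid family leave insurance: $2,993.53 × 0.01 = $29.94
State unemployment insurance (employee share): $2,993.53 × 0.01 = $29.94
Roth 401(k) contribution: $2,993.53 × 0.05 = $149.68
Employee stock purchase plan: $140.46
Total deductions = $89.81 + $29.94 + $29.94 + $29.94 + $149.68 + $140.46 = $469.77
Net pay = $2,993.53 − $469.77 = $2,523.76

$2,523.76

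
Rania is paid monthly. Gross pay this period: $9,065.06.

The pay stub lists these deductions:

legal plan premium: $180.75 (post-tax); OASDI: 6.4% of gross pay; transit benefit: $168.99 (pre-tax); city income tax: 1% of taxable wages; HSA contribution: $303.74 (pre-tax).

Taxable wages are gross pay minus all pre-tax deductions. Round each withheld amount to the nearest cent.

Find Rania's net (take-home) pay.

Transit benefit: $168.99
HSA contribution: $303.74
Pre-tax total = $168.99 + $303.74 = $472.73
Taxable wages = $9,065.06 − $472.73 = $8,592.33
City income tax: $8,592.33 × 0.01 = $85.92
OASDI: $9,065.06 × 0.064 = $580.16
Legal plan premium: $180.75
Total deductions = $168.99 + $303.74 + $85.92 + $580.16 + $180.75 = $1,319.56
Net pay = $9,065.06 − $1,319.56 = $7,745.50

$7,745.50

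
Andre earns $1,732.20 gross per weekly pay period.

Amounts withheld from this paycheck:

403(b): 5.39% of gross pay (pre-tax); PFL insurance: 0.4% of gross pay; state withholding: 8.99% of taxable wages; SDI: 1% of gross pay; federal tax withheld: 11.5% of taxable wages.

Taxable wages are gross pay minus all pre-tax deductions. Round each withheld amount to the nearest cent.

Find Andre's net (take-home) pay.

403(b): $1,732.20 × 0.0539 = $93.37
Taxable wages = $1,732.20 − $93.37 = $1,638.83
State withholding: $1,638.83 × 0.0899 = $147.33
Federal tax withheld: $1,638.83 × 0.115 = $188.47
PFL insurance: $1,732.20 × 0.004 = $6.93
SDI: $1,732.20 × 0.01 = $17.32
Total deductions = $93.37 + $147.33 + $188.47 + $6.93 + $17.32 = $453.42
Net pay = $1,732.20 − $453.42 = $1,278.78

$1,278.78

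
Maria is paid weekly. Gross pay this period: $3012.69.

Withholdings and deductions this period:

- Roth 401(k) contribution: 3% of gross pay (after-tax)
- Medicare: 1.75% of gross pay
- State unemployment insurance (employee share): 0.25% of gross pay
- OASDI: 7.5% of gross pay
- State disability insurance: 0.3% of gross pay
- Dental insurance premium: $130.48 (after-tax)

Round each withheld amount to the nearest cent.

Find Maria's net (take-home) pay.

State unemployment insurance (employee share): $3012.69 × 0.0025 = $7.53
Medicare: $3012.69 × 0.0175 = $52.72
State disability insurance: $3012.69 × 0.003 = $9.04
OASDI: $3012.69 × 0.075 = $225.95
Dental insurance premium: $130.48
Roth 401(k) contribution: $3012.69 × 0.03 = $90.38
Total deductions = $7.53 + $52.72 + $9.04 + $225.95 + $130.48 + $90.38 = $516.10
Net pay = $3012.69 − $516.10 = $2496.59

$2496.59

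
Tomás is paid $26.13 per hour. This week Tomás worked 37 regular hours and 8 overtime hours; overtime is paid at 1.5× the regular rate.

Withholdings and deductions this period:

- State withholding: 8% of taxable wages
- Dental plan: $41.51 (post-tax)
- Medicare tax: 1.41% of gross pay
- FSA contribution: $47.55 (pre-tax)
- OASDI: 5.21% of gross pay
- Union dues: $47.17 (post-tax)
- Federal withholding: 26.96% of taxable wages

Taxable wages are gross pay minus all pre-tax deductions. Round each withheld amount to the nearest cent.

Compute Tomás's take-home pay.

$628.38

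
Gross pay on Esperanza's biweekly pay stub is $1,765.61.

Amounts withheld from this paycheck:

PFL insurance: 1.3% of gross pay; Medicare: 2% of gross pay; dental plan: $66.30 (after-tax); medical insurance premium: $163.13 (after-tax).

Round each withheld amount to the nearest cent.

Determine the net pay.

Medicare: $1,765.61 × 0.02 = $35.31
PFL insurance: $1,765.61 × 0.013 = $22.95
Medical insurance premium: $163.13
Dental plan: $66.30
Total deductions = $35.31 + $22.95 + $163.13 + $66.30 = $287.69
Net pay = $1,765.61 − $287.69 = $1,477.92

$1,477.92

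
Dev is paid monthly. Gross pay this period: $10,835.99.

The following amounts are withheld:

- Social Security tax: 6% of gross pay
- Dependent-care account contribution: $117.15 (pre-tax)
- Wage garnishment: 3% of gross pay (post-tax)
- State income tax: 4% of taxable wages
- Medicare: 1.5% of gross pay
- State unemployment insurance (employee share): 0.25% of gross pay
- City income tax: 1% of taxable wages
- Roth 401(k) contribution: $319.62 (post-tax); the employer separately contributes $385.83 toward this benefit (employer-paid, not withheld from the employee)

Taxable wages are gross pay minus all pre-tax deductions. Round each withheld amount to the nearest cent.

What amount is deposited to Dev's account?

$8,698.41

Dependent-care account contribution: $117.15
Taxable wages = $10,835.99 − $117.15 = $10,718.84
City income tax: $10,718.84 × 0.01 = $107.19
State income tax: $10,718.84 × 0.04 = $428.75
Social Security tax: $10,835.99 × 0.06 = $650.16
State unemployment insurance (employee share): $10,835.99 × 0.0025 = $27.09
Medicare: $10,835.99 × 0.015 = $162.54
Roth 401(k) contribution: $319.62
Wage garnishment: $10,835.99 × 0.03 = $325.08
(Employer's $385.83 toward Roth 401(k) contribution is not withheld from the employee.)
Total deductions = $117.15 + $107.19 + $428.75 + $650.16 + $27.09 + $162.54 + $319.62 + $325.08 = $2,137.58
Net pay = $10,835.99 − $2,137.58 = $8,698.41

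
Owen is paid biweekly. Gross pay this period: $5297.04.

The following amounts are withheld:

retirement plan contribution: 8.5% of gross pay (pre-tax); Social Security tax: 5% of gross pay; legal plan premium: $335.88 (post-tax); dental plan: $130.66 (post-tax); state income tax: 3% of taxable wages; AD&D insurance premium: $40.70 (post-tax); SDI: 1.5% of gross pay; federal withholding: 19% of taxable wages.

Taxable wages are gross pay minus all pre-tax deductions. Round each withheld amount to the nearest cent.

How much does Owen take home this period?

$2928.95

Retirement plan contribution: $5297.04 × 0.085 = $450.25
Taxable wages = $5297.04 − $450.25 = $4846.79
State income tax: $4846.79 × 0.03 = $145.40
Federal withholding: $4846.79 × 0.19 = $920.89
SDI: $5297.04 × 0.015 = $79.46
Social Security tax: $5297.04 × 0.05 = $264.85
Legal plan premium: $335.88
AD&D insurance premium: $40.70
Dental plan: $130.66
Total deductions = $450.25 + $145.40 + $920.89 + $79.46 + $264.85 + $335.88 + $40.70 + $130.66 = $2368.09
Net pay = $5297.04 − $2368.09 = $2928.95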